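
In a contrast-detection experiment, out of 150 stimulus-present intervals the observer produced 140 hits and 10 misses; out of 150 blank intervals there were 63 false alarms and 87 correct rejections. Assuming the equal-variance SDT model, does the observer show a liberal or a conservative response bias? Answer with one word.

liberal

z(H) = 1.501, z(FA) = -0.202
c = −½·(z(H) + z(FA)) = -0.6495
c < 0 → liberal criterion (biased toward responding “yes”).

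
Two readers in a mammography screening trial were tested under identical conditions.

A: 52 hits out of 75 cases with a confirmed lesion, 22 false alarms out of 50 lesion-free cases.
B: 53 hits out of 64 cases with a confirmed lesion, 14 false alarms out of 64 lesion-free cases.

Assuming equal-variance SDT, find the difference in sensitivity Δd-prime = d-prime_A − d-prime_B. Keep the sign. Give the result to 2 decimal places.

Δd-prime = -1.07

A: z(0.6933) = 0.505, z(0.4400) = -0.151, d' = 0.656
B: z(0.8281) = 0.947, z(0.2188) = -0.776, d' = 1.723
Δd' = d'_A − d'_B = 0.656 − 1.723 = -1.067
B has the higher sensitivity.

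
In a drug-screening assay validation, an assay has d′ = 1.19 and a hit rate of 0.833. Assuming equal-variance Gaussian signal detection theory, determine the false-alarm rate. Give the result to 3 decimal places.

z(hit rate) = z(0.833) = 0.9661
z(FA) = z(H) − d' = 0.9661 − 1.19 = -0.2239
false-alarm rate = Φ(-0.2239) = 0.4114

false-alarm rate = 0.411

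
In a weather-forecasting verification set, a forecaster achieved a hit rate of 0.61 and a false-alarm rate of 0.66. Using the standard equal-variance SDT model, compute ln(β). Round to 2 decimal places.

ln β = 0.05

z(0.61) = 0.279, z(0.66) = 0.412
ln β = −½·[z(H)² − z(FA)²] = −0.5 × (0.078 − 0.170) = 0.046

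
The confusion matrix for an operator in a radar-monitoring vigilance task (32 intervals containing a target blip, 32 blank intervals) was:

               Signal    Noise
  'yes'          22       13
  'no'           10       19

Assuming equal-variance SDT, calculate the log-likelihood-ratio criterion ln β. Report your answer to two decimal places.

ln β = -0.09

H = 22/32 = 0.6875
FA = 13/32 = 0.4062
z(H) = 0.489
z(FA) = -0.237
ln β = −½·[z(H)² − z(FA)²] = −0.5 × (0.239 − 0.056) = -0.0915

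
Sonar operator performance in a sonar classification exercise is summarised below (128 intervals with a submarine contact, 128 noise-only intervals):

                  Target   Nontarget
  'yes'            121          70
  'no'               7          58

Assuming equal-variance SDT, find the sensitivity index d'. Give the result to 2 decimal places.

H = 121/128 = 0.9453
FA = 70/128 = 0.5469
Φ⁻¹(H) = Φ⁻¹(0.9453) = 1.6009
Φ⁻¹(FA) = Φ⁻¹(0.5469) = 0.1178
d' = z(H) − z(FA) = 1.6009 − 0.1178 = 1.4831

d' = 1.48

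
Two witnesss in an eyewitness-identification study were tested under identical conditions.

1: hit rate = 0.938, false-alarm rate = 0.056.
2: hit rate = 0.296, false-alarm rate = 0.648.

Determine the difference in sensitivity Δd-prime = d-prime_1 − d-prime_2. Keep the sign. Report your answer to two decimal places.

Δd-prime = 4.04

1: z(0.938) = 1.538, z(0.056) = -1.589, d' = 3.127
2: z(0.296) = -0.536, z(0.648) = 0.380, d' = -0.916
Δd' = d'_1 − d'_2 = 3.127 − (-0.916) = 4.043
1 has the higher sensitivity.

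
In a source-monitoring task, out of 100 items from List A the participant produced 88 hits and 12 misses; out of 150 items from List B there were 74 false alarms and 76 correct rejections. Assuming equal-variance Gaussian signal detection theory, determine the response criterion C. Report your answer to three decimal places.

C = -0.579

H = 88/100 = 0.8800
FA = 74/150 = 0.4933
z(H) = z(0.8800) = 1.1750
z(FA) = z(0.4933) = -0.0168
c = −½·[z(H) + z(FA)] = −0.5 × (1.1750 + (-0.0168)) = -0.5791
c < 0: the participant has a liberal response bias.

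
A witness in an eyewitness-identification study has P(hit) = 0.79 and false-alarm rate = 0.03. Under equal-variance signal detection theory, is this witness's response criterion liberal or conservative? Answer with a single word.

conservative

z(H) = 0.806, z(FA) = -1.881
c = −½·(z(H) + z(FA)) = 0.5375
c > 0 → conservative criterion (biased toward responding “no”).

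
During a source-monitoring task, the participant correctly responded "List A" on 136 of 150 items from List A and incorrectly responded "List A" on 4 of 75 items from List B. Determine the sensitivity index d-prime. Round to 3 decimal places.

H = 136/150 = 0.9067
FA = 4/75 = 0.0533
z(H) = z(0.9067) = 1.3207
z(FA) = z(0.0533) = -1.6137
d' = z(H) − z(FA) = 1.3207 − (-1.6137) = 2.9344

d-prime = 2.934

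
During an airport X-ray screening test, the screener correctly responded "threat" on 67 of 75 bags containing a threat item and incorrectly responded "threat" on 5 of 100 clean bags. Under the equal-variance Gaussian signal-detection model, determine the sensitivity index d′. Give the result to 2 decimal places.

H = 67/75 = 0.8933
FA = 5/100 = 0.0500
Φ⁻¹(H) = 1.244
Φ⁻¹(FA) = -1.645
d' = z(H) − z(FA) = 1.244 − (-1.645) = 2.889

d′ = 2.89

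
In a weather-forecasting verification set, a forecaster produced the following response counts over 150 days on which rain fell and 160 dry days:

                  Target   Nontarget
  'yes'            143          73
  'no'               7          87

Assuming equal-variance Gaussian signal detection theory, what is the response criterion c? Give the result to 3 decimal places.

c = -0.784

H = 143/150 = 0.9533
FA = 73/160 = 0.4562
Φ⁻¹(H) = Φ⁻¹(0.9533) = 1.6777
Φ⁻¹(FA) = Φ⁻¹(0.4562) = -0.1100
c = −½·[z(H) + z(FA)] = −0.5 × (1.6777 + (-0.1100)) = -0.78385
c < 0: the forecaster has a liberal response bias.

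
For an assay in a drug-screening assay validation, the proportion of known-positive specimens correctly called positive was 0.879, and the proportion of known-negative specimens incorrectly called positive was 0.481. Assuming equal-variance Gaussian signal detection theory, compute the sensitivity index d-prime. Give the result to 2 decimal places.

z(H) = 1.1700
z(FA) = -0.0476
d' = z(H) − z(FA) = 1.1700 − (-0.0476) = 1.2176

d-prime = 1.22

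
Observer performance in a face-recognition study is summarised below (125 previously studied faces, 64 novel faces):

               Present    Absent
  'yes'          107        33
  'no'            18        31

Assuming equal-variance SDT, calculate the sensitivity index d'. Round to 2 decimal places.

H = 107/125 = 0.8560
FA = 33/64 = 0.5156
z(0.8560) = 1.0625, z(0.5156) = 0.0391
d' = z(H) − z(FA) = 1.0625 − 0.0391 = 1.0234

d' = 1.02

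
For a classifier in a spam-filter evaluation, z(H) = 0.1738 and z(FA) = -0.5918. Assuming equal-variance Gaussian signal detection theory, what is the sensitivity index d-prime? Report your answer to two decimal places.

d' = z(H) − z(FA) = 0.1738 − (-0.5918) = 0.7656

d-prime = 0.77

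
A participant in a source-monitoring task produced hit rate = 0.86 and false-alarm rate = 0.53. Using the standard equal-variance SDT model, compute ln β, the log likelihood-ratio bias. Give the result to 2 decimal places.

ln β = -0.58

z(0.86) = 1.080, z(0.53) = 0.075
ln β = −½·[z(H)² − z(FA)²] = −0.5 × (1.166 − 0.006) = -0.580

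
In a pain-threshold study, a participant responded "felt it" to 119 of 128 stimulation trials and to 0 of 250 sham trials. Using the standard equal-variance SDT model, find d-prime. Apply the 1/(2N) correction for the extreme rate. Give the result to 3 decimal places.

The false-alarm rate is 0/250 = 0, so apply the 1/(2N) correction: FA → 1/(2·250) = 0.00200.
z(H) = z(0.92969) = 1.4735
z(FA) = z(0.00200) = -2.8782
d' = 1.4735 − (-2.8782) = 4.3517

d-prime = 4.352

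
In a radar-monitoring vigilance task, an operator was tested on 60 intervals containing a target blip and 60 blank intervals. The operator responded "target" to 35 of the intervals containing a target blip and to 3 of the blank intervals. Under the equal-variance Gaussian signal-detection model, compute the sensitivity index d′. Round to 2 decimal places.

H = 35/60 = 0.5833
FA = 3/60 = 0.0500
Φ⁻¹(H) = 0.210
Φ⁻¹(FA) = -1.645
d' = z(H) − z(FA) = 0.210 − (-1.645) = 1.855

d′ = 1.86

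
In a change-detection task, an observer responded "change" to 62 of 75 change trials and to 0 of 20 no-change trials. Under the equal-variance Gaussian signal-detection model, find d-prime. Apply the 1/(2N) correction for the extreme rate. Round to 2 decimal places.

d-prime = 2.90

The false-alarm rate is 0/20 = 0, so apply the 1/(2N) correction: FA → 1/(2·20) = 0.02500.
z(H) = z(0.82667) = 0.941
z(FA) = z(0.02500) = -1.960
d' = 0.941 − (-1.960) = 2.901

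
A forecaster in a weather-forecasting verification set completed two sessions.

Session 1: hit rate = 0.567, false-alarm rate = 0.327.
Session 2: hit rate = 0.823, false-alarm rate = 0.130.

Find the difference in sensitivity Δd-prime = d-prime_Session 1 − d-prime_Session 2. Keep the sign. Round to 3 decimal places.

Session 1: z(0.567) = 0.1687, z(0.327) = -0.4482, d' = 0.6169
Session 2: z(0.823) = 0.9269, z(0.130) = -1.1264, d' = 2.0533
Δd' = d'_Session 1 − d'_Session 2 = 0.6169 − 2.0533 = -1.4364
Session 2 has the higher sensitivity.

Δd-prime = -1.436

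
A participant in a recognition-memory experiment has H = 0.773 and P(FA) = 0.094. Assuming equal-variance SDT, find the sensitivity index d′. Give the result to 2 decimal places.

d′ = 2.07

z(H) = z(0.773) = 0.7488
z(FA) = z(0.094) = -1.3165
d' = z(H) − z(FA) = 0.7488 − (-1.3165) = 2.0653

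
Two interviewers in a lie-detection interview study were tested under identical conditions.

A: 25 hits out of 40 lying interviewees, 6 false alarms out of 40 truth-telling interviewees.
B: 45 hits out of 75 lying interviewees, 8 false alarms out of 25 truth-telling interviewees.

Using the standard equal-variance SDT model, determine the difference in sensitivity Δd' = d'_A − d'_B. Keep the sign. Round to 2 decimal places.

Δd' = 0.63

A: z(0.6250) = 0.319, z(0.1500) = -1.036, d' = 1.355
B: z(0.6000) = 0.253, z(0.3200) = -0.468, d' = 0.721
Δd' = d'_A − d'_B = 1.355 − 0.721 = 0.634
A has the higher sensitivity.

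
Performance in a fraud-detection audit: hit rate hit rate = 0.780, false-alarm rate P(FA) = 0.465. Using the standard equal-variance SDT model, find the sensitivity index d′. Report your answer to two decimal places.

z(H) = 0.772
z(FA) = -0.088
d' = z(H) − z(FA) = 0.772 − (-0.088) = 0.860

d′ = 0.86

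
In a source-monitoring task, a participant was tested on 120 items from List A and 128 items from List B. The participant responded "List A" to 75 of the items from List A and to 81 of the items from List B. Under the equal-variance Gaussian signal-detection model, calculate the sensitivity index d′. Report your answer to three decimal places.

d′ = -0.021

H = 75/120 = 0.6250
FA = 81/128 = 0.6328
z(H) = 0.3186
z(FA) = 0.3393
d' = z(H) − z(FA) = 0.3186 − 0.3393 = -0.0207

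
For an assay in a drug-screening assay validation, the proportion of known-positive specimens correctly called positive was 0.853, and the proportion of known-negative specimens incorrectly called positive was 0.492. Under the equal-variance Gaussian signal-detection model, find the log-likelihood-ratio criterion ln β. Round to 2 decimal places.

Φ⁻¹(H) = 1.049
Φ⁻¹(FA) = -0.020
ln β = −½·[z(H)² − z(FA)²] = −0.5 × (1.100 − 0.000) = -0.550

ln β = -0.55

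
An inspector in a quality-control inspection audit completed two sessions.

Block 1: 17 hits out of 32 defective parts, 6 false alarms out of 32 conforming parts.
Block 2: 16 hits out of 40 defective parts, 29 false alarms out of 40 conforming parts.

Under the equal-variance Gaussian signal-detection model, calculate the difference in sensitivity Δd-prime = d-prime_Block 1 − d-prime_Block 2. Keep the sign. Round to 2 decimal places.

Δd-prime = 1.82

Block 1: z(0.5312) = 0.078, z(0.1875) = -0.887, d' = 0.965
Block 2: z(0.4000) = -0.253, z(0.7250) = 0.598, d' = -0.851
Δd' = d'_Block 1 − d'_Block 2 = 0.965 − (-0.851) = 1.816
Block 1 has the higher sensitivity.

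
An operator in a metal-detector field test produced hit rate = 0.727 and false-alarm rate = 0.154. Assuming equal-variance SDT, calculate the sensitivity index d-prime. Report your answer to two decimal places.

d-prime = 1.62

z(H) = z(0.727) = 0.6038
z(FA) = z(0.154) = -1.0194
d' = z(H) − z(FA) = 0.6038 − (-1.0194) = 1.6232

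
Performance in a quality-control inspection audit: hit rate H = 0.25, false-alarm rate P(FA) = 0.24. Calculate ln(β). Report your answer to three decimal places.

ln β = 0.022

Φ⁻¹(H) = -0.6745
Φ⁻¹(FA) = -0.7063
ln β = −½·[z(H)² − z(FA)²] = −0.5 × (0.4550 − 0.4989) = 0.02195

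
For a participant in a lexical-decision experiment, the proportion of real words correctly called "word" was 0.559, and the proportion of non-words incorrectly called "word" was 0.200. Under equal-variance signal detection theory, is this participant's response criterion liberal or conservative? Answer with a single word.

conservative

z(H) = 0.148, z(FA) = -0.842
c = −½·(z(H) + z(FA)) = 0.347
c > 0 → conservative criterion (biased toward responding “no”).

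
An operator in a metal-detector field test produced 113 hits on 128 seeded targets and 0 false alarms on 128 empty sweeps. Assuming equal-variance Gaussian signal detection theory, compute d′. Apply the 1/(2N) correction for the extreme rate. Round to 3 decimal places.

d′ = 3.849

The false-alarm rate is 0/128 = 0, so apply the 1/(2N) correction: FA → 1/(2·128) = 0.00391.
z(H) = z(0.88281) = 1.1892
z(FA) = z(0.00391) = -2.6597
d' = 1.1892 − (-2.6597) = 3.8489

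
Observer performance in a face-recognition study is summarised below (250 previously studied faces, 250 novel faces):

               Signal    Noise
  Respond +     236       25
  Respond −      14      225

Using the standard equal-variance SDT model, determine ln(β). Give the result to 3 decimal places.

ln β = -0.442

H = 236/250 = 0.9440
FA = 25/250 = 0.1000
z(H) = 1.5893
z(FA) = -1.2816
ln β = −½·[z(H)² − z(FA)²] = −0.5 × (2.5259 − 1.6425) = -0.4417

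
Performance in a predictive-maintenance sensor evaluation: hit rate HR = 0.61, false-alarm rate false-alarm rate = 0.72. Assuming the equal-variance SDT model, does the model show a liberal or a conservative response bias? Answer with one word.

z(H) = 0.279, z(FA) = 0.583
c = −½·(z(H) + z(FA)) = -0.431
c < 0 → liberal criterion (biased toward responding “yes”).

liberal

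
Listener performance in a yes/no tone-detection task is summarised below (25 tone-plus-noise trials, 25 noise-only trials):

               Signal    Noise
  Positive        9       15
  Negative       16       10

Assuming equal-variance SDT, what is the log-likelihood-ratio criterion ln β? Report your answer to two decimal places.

H = 9/25 = 0.3600
FA = 15/25 = 0.6000
Φ⁻¹(0.3600) = -0.358, Φ⁻¹(0.6000) = 0.253
ln β = −½·[z(H)² − z(FA)²] = −0.5 × (0.128 − 0.064) = -0.032

ln β = -0.03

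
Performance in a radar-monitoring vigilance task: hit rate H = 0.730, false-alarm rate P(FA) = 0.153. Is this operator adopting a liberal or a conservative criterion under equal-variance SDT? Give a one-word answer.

z(H) = 0.613, z(FA) = -1.024
c = −½·(z(H) + z(FA)) = 0.2055
c > 0 → conservative criterion (biased toward responding “no”).

conservative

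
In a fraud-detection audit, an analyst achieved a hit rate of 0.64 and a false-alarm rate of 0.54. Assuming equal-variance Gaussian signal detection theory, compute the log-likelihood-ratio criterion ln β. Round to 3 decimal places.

ln β = -0.059

Φ⁻¹(H) = 0.3585
Φ⁻¹(FA) = 0.1004
ln β = −½·[z(H)² − z(FA)²] = −0.5 × (0.1285 − 0.0101) = -0.0592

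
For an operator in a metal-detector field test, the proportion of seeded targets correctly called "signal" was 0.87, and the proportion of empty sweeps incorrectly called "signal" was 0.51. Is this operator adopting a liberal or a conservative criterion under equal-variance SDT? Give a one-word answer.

z(H) = 1.126, z(FA) = 0.025
c = −½·(z(H) + z(FA)) = -0.5755
c < 0 → liberal criterion (biased toward responding “yes”).

liberal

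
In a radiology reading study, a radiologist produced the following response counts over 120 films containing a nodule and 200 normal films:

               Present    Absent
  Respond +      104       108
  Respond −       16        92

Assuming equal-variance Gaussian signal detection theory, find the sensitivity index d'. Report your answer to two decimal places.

H = 104/120 = 0.8667
FA = 108/200 = 0.5400
z(0.8667) = 1.111, z(0.5400) = 0.100
d' = z(H) − z(FA) = 1.111 − 0.100 = 1.011

d' = 1.01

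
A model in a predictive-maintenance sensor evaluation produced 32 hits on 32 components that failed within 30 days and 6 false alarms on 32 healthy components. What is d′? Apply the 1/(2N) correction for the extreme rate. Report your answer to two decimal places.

d′ = 3.04

The hit rate is 32/32 = 1, so apply the 1/(2N) correction: H → 1 − 1/(2·32) = 0.98438.
z(H) = z(0.98438) = 2.154
z(FA) = z(0.18750) = -0.887
d' = 2.154 − (-0.887) = 3.041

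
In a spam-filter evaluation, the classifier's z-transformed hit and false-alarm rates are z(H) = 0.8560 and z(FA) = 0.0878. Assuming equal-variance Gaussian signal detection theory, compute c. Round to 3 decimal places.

c = -0.472

c = −½·[z(H) + z(FA)] = −½·(0.8560 + 0.0878) = -0.4719
c < 0: the classifier has a liberal response bias.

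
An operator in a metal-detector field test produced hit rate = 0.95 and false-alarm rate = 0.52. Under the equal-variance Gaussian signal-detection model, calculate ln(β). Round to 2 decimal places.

ln β = -1.35

z(0.95) = 1.645, z(0.52) = 0.050
ln β = −½·[z(H)² − z(FA)²] = −0.5 × (2.706 − 0.003) = -1.3515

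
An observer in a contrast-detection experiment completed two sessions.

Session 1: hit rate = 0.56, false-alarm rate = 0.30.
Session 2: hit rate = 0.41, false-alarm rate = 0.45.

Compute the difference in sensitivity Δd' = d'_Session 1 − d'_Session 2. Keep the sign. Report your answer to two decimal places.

Δd' = 0.78

Session 1: z(0.56) = 0.151, z(0.30) = -0.524, d' = 0.675
Session 2: z(0.41) = -0.228, z(0.45) = -0.126, d' = -0.102
Δd' = d'_Session 1 − d'_Session 2 = 0.675 − (-0.102) = 0.777
Session 1 has the higher sensitivity.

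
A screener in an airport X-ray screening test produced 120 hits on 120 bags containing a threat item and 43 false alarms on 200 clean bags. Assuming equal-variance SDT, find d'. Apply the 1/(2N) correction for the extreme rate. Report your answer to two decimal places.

d' = 3.43

The hit rate is 120/120 = 1, so apply the 1/(2N) correction: H → 1 − 1/(2·120) = 0.99583.
z(H) = z(0.99583) = 2.638
z(FA) = z(0.21500) = -0.789
d' = 2.638 − (-0.789) = 3.427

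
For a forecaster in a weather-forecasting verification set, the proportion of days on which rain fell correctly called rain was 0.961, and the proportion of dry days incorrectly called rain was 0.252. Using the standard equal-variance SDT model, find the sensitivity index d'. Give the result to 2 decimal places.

z(H) = z(0.961) = 1.7624
z(FA) = z(0.252) = -0.6682
d' = z(H) − z(FA) = 1.7624 − (-0.6682) = 2.4306

d' = 2.43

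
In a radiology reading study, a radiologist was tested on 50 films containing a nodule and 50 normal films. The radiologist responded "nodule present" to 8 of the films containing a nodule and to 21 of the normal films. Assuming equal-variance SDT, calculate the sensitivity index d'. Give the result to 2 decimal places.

d' = -0.79

H = 8/50 = 0.1600
FA = 21/50 = 0.4200
Φ⁻¹(0.1600) = -0.9945, Φ⁻¹(0.4200) = -0.2019
d' = z(H) − z(FA) = -0.9945 − (-0.2019) = -0.7926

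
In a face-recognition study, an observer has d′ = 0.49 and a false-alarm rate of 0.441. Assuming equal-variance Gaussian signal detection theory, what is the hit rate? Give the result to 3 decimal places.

hit rate = 0.634

z(false-alarm rate) = z(0.441) = -0.1484
z(H) = z(FA) + d' = -0.1484 + 0.49 = 0.3416
hit rate = Φ(0.3416) = 0.6337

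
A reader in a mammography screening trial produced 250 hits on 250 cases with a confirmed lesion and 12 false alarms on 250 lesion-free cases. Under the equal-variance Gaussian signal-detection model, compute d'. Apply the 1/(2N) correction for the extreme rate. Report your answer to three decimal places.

d' = 4.543

The hit rate is 250/250 = 1, so apply the 1/(2N) correction: H → 1 − 1/(2·250) = 0.99800.
z(H) = z(0.99800) = 2.8782
z(FA) = z(0.04800) = -1.6646
d' = 2.8782 − (-1.6646) = 4.5428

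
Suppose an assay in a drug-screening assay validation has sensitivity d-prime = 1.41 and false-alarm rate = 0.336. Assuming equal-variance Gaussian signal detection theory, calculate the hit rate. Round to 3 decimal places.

hit rate = 0.838

z(false-alarm rate) = z(0.336) = -0.4234
z(H) = z(FA) + d' = -0.4234 + 1.41 = 0.9866
hit rate = Φ(0.9866) = 0.8381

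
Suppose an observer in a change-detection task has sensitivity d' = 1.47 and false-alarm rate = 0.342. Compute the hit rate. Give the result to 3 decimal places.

hit rate = 0.856

z(false-alarm rate) = z(0.342) = -0.4070
z(H) = z(FA) + d' = -0.4070 + 1.47 = 1.0630
hit rate = Φ(1.0630) = 0.8561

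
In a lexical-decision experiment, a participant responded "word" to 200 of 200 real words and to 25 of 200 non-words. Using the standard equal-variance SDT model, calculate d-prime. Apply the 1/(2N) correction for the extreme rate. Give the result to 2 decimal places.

d-prime = 3.96

The hit rate is 200/200 = 1, so apply the 1/(2N) correction: H → 1 − 1/(2·200) = 0.99750.
z(H) = z(0.99750) = 2.807
z(FA) = z(0.12500) = -1.150
d' = 2.807 − (-1.150) = 3.957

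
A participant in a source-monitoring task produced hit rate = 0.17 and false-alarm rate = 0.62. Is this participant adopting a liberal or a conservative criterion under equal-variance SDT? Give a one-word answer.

z(H) = -0.954, z(FA) = 0.305
c = −½·(z(H) + z(FA)) = 0.3245
c > 0 → conservative criterion (biased toward responding “no”).

conservative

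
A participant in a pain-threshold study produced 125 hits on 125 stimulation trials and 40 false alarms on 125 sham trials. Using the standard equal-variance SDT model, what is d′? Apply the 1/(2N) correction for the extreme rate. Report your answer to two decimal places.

d′ = 3.12

The hit rate is 125/125 = 1, so apply the 1/(2N) correction: H → 1 − 1/(2·125) = 0.99600.
z(H) = z(0.99600) = 2.652
z(FA) = z(0.32000) = -0.468
d' = 2.652 − (-0.468) = 3.120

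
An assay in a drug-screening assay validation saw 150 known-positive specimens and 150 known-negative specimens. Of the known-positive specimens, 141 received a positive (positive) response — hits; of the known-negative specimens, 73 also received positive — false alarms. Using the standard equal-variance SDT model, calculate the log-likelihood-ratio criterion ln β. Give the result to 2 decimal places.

ln β = -1.21

H = 141/150 = 0.9400
FA = 73/150 = 0.4867
z(H) = z(0.9400) = 1.555
z(FA) = z(0.4867) = -0.033
ln β = −½·[z(H)² − z(FA)²] = −0.5 × (2.418 − 0.001) = -1.2085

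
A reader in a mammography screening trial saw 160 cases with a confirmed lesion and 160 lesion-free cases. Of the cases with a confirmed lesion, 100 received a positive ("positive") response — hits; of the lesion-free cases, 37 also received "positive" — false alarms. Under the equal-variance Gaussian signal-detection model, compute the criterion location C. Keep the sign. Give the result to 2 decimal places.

H = 100/160 = 0.6250
FA = 37/160 = 0.2313
Φ⁻¹(H) = Φ⁻¹(0.6250) = 0.319
Φ⁻¹(FA) = Φ⁻¹(0.2313) = -0.735
c = −½·[z(H) + z(FA)] = −0.5 × (0.319 + (-0.735)) = 0.208

C = 0.21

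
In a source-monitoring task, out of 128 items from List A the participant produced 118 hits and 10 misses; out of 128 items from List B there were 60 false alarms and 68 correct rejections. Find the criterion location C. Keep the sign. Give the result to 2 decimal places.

H = 118/128 = 0.9219
FA = 60/128 = 0.4688
Φ⁻¹(H) = Φ⁻¹(0.9219) = 1.418
Φ⁻¹(FA) = Φ⁻¹(0.4688) = -0.078
c = −½·[z(H) + z(FA)] = −0.5 × (1.418 + (-0.078)) = -0.670

C = -0.67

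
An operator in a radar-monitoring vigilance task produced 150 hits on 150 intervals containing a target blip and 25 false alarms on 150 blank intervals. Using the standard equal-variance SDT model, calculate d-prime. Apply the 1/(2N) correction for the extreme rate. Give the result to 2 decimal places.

d-prime = 3.68

The hit rate is 150/150 = 1, so apply the 1/(2N) correction: H → 1 − 1/(2·150) = 0.99667.
z(H) = z(0.99667) = 2.713
z(FA) = z(0.16667) = -0.967
d' = 2.713 − (-0.967) = 3.680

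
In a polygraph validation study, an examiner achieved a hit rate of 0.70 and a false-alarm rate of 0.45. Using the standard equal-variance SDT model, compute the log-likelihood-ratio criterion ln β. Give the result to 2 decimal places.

z(0.70) = 0.524, z(0.45) = -0.126
ln β = −½·[z(H)² − z(FA)²] = −0.5 × (0.275 − 0.016) = -0.1295

ln β = -0.13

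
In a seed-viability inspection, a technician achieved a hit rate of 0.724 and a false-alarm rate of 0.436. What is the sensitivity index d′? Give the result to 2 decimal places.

z(H) = 0.5948
z(FA) = -0.1611
d' = z(H) − z(FA) = 0.5948 − (-0.1611) = 0.7559

d′ = 0.76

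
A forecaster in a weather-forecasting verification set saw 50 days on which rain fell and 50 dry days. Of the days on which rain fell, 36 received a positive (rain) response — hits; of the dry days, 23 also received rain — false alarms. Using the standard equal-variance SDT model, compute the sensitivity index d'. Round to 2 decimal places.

H = 36/50 = 0.7200
FA = 23/50 = 0.4600
Φ⁻¹(H) = 0.5828
Φ⁻¹(FA) = -0.1004
d' = z(H) − z(FA) = 0.5828 − (-0.1004) = 0.6832

d' = 0.68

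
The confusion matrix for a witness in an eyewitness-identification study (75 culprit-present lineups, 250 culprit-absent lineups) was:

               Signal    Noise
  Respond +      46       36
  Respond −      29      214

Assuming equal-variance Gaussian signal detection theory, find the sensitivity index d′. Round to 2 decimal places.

d′ = 1.35

H = 46/75 = 0.6133
FA = 36/250 = 0.1440
z(H) = z(0.6133) = 0.2879
z(FA) = z(0.1440) = -1.0625
d' = z(H) − z(FA) = 0.2879 − (-1.0625) = 1.3504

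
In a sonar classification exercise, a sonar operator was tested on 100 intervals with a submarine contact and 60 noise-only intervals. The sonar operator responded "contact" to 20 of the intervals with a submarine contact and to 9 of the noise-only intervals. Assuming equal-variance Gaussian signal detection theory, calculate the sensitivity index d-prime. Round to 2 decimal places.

d-prime = 0.19

H = 20/100 = 0.2000
FA = 9/60 = 0.1500
Φ⁻¹(H) = -0.842
Φ⁻¹(FA) = -1.036
d' = z(H) − z(FA) = -0.842 − (-1.036) = 0.194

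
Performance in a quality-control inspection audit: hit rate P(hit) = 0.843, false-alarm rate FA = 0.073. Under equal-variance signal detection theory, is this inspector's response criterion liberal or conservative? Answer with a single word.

conservative

z(H) = 1.007, z(FA) = -1.454
c = −½·(z(H) + z(FA)) = 0.2235
c > 0 → conservative criterion (biased toward responding “no”).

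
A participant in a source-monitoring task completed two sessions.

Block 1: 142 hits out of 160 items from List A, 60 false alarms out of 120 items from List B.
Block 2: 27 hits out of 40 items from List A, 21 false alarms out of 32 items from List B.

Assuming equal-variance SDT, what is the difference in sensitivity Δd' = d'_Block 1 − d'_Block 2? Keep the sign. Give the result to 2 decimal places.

Δd' = 1.16

Block 1: z(0.8875) = 1.213, z(0.5000) = 0.000, d' = 1.213
Block 2: z(0.6750) = 0.454, z(0.6562) = 0.402, d' = 0.052
Δd' = d'_Block 1 − d'_Block 2 = 1.213 − 0.052 = 1.161
Block 1 has the higher sensitivity.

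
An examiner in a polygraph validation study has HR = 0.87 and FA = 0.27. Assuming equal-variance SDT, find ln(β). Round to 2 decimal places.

ln β = -0.45

z(H) = 1.126
z(FA) = -0.613
ln β = −½·[z(H)² − z(FA)²] = −0.5 × (1.268 − 0.376) = -0.446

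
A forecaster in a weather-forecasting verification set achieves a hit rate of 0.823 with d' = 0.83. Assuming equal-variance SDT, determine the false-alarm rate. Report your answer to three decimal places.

z(hit rate) = z(0.823) = 0.9269
z(FA) = z(H) − d' = 0.9269 − 0.83 = 0.0969
false-alarm rate = Φ(0.0969) = 0.5386

false-alarm rate = 0.539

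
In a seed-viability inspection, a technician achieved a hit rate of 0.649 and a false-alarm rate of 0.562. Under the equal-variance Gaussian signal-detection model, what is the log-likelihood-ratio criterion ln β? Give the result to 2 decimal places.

ln β = -0.06

z(0.649) = 0.383, z(0.562) = 0.156
ln β = −½·[z(H)² − z(FA)²] = −0.5 × (0.147 − 0.024) = -0.0615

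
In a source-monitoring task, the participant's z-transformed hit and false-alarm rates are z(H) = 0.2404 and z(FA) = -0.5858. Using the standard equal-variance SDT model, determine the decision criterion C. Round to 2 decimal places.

c = −½·[z(H) + z(FA)] = −½·(0.2404 + (-0.5858)) = 0.1727

C = 0.17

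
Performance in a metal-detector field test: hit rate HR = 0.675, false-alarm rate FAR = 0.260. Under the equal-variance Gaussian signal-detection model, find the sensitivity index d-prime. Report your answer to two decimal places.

d-prime = 1.10

z(H) = 0.4538
z(FA) = -0.6433
d' = z(H) − z(FA) = 0.4538 − (-0.6433) = 1.0971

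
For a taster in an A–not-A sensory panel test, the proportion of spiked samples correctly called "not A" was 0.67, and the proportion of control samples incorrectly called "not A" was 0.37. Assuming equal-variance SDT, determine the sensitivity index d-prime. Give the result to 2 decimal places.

d-prime = 0.77

z(H) = z(0.67) = 0.4399
z(FA) = z(0.37) = -0.3319
d' = z(H) − z(FA) = 0.4399 − (-0.3319) = 0.7718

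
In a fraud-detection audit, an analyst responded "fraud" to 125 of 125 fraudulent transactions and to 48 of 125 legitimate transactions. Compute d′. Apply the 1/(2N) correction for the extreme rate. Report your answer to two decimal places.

d′ = 2.95

The hit rate is 125/125 = 1, so apply the 1/(2N) correction: H → 1 − 1/(2·125) = 0.99600.
z(H) = z(0.99600) = 2.652
z(FA) = z(0.38400) = -0.295
d' = 2.652 − (-0.295) = 2.947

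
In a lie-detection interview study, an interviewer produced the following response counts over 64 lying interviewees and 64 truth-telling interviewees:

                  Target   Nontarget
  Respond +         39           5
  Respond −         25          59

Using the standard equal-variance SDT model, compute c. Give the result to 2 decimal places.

H = 39/64 = 0.6094
FA = 5/64 = 0.0781
Φ⁻¹(0.6094) = 0.278, Φ⁻¹(0.0781) = -1.418
c = −½·[z(H) + z(FA)] = −0.5 × (0.278 + (-1.418)) = 0.570

c = 0.57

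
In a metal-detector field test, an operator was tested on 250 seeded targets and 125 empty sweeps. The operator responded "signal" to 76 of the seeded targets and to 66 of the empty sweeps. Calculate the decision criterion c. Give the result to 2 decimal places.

H = 76/250 = 0.3040
FA = 66/125 = 0.5280
z(H) = z(0.3040) = -0.513
z(FA) = z(0.5280) = 0.070
c = −½·[z(H) + z(FA)] = −0.5 × (-0.513 + 0.070) = 0.2215

c = 0.22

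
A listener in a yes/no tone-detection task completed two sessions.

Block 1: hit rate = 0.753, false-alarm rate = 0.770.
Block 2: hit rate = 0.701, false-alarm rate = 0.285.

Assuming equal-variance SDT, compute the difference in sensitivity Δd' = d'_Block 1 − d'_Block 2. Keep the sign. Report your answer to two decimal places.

Δd' = -1.15

Block 1: z(0.753) = 0.684, z(0.770) = 0.739, d' = -0.055
Block 2: z(0.701) = 0.527, z(0.285) = -0.568, d' = 1.095
Δd' = d'_Block 1 − d'_Block 2 = -0.055 − 1.095 = -1.150
Block 2 has the higher sensitivity.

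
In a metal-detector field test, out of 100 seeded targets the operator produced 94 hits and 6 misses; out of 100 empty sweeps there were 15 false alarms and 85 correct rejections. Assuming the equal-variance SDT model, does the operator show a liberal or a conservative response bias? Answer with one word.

liberal

z(H) = 1.555, z(FA) = -1.036
c = −½·(z(H) + z(FA)) = -0.2595
c < 0 → liberal criterion (biased toward responding “yes”).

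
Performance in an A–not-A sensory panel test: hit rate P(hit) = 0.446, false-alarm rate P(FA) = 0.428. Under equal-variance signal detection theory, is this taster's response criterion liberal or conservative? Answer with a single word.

conservative

z(H) = -0.136, z(FA) = -0.181
c = −½·(z(H) + z(FA)) = 0.1585
c > 0 → conservative criterion (biased toward responding “no”).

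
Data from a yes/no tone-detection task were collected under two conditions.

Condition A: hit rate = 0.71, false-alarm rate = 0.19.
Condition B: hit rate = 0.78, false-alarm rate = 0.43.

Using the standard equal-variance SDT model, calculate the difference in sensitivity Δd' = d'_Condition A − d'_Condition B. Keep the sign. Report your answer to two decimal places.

Δd' = 0.48

Condition A: z(0.71) = 0.553, z(0.19) = -0.878, d' = 1.431
Condition B: z(0.78) = 0.772, z(0.43) = -0.176, d' = 0.948
Δd' = d'_Condition A − d'_Condition B = 1.431 − 0.948 = 0.483
Condition A has the higher sensitivity.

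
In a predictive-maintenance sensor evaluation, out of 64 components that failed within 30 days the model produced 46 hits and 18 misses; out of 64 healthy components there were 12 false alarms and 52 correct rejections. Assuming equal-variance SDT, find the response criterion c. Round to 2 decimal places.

c = 0.15

H = 46/64 = 0.7188
FA = 12/64 = 0.1875
Φ⁻¹(H) = Φ⁻¹(0.7188) = 0.579
Φ⁻¹(FA) = Φ⁻¹(0.1875) = -0.887
c = −½·[z(H) + z(FA)] = −0.5 × (0.579 + (-0.887)) = 0.154
c > 0: the model has a conservative response bias.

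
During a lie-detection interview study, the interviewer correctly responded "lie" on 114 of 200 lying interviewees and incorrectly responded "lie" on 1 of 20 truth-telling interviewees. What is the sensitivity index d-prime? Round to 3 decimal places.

d-prime = 1.821

H = 114/200 = 0.5700
FA = 1/20 = 0.0500
Φ⁻¹(0.5700) = 0.1764, Φ⁻¹(0.0500) = -1.6449
d' = z(H) − z(FA) = 0.1764 − (-1.6449) = 1.8213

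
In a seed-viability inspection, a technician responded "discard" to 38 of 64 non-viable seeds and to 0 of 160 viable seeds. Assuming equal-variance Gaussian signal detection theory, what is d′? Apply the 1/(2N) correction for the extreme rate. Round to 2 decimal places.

The false-alarm rate is 0/160 = 0, so apply the 1/(2N) correction: FA → 1/(2·160) = 0.00313.
z(H) = z(0.59375) = 0.237
z(FA) = z(0.00313) = -2.734
d' = 0.237 − (-2.734) = 2.971

d′ = 2.97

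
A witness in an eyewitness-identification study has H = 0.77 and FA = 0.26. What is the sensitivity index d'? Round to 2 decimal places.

z(0.77) = 0.739, z(0.26) = -0.643
d' = z(H) − z(FA) = 0.739 − (-0.643) = 1.382

d' = 1.38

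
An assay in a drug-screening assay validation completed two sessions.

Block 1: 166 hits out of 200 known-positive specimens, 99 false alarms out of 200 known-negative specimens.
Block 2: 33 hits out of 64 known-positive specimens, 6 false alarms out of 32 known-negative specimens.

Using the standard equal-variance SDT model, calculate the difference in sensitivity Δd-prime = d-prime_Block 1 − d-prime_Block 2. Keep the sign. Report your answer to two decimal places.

Block 1: z(0.8300) = 0.954, z(0.4950) = -0.013, d' = 0.967
Block 2: z(0.5156) = 0.039, z(0.1875) = -0.887, d' = 0.926
Δd' = d'_Block 1 − d'_Block 2 = 0.967 − 0.926 = 0.041
Block 1 has the higher sensitivity.

Δd-prime = 0.04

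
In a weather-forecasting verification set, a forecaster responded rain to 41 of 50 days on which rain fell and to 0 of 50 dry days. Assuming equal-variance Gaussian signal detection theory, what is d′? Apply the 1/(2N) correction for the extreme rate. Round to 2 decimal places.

d′ = 3.24

The false-alarm rate is 0/50 = 0, so apply the 1/(2N) correction: FA → 1/(2·50) = 0.01000.
z(H) = z(0.82000) = 0.915
z(FA) = z(0.01000) = -2.326
d' = 0.915 − (-2.326) = 3.241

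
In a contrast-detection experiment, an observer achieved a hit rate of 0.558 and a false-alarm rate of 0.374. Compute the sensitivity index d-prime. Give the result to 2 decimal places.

d-prime = 0.47

Φ⁻¹(H) = 0.146
Φ⁻¹(FA) = -0.321
d' = z(H) − z(FA) = 0.146 − (-0.321) = 0.467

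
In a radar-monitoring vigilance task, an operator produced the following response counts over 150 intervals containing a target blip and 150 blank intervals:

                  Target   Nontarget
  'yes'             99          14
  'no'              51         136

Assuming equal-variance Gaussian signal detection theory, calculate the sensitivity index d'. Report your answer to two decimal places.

H = 99/150 = 0.6600
FA = 14/150 = 0.0933
Φ⁻¹(0.6600) = 0.4125, Φ⁻¹(0.0933) = -1.3207
d' = z(H) − z(FA) = 0.4125 − (-1.3207) = 1.7332

d' = 1.73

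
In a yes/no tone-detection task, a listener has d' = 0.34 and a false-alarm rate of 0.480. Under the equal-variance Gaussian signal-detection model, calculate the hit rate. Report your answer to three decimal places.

z(false-alarm rate) = z(0.480) = -0.0502
z(H) = z(FA) + d' = -0.0502 + 0.34 = 0.2898
hit rate = Φ(0.2898) = 0.6140

hit rate = 0.614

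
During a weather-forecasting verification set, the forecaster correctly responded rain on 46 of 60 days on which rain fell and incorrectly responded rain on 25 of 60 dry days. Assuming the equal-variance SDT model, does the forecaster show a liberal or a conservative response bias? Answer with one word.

liberal

z(H) = 0.728, z(FA) = -0.210
c = −½·(z(H) + z(FA)) = -0.259
c < 0 → liberal criterion (biased toward responding “yes”).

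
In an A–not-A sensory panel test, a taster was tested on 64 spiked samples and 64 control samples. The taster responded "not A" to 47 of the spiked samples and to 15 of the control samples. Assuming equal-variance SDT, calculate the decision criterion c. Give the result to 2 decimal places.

H = 47/64 = 0.7344
FA = 15/64 = 0.2344
z(H) = 0.6262
z(FA) = -0.7244
c = −½·[z(H) + z(FA)] = −0.5 × (0.6262 + (-0.7244)) = 0.0491
c > 0: the taster has a conservative response bias.

c = 0.05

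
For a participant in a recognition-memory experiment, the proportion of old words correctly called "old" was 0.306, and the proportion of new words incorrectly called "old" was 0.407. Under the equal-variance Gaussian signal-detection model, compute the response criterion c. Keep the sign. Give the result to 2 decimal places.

c = 0.37

z(H) = -0.5072
z(FA) = -0.2353
c = −½·[z(H) + z(FA)] = −0.5 × (-0.5072 + (-0.2353)) = 0.37125
c > 0: the participant has a conservative response bias.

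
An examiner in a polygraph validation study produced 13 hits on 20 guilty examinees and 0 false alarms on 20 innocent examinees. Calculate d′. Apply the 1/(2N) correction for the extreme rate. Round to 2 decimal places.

The false-alarm rate is 0/20 = 0, so apply the 1/(2N) correction: FA → 1/(2·20) = 0.02500.
z(H) = z(0.65000) = 0.385
z(FA) = z(0.02500) = -1.960
d' = 0.385 − (-1.960) = 2.345

d′ = 2.35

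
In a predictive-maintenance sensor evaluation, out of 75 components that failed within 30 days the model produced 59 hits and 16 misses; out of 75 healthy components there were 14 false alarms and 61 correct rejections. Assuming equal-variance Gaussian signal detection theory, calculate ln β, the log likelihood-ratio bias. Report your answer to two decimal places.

ln β = 0.08

H = 59/75 = 0.7867
FA = 14/75 = 0.1867
z(H) = 0.795
z(FA) = -0.890
ln β = −½·[z(H)² − z(FA)²] = −0.5 × (0.632 − 0.792) = 0.080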